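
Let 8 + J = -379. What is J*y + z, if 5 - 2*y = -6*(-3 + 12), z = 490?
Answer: -21853/2 ≈ -10927.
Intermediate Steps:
J = -387 (J = -8 - 379 = -387)
y = 59/2 (y = 5/2 - (-3)*(-3 + 12) = 5/2 - (-3)*9 = 5/2 - ½*(-54) = 5/2 + 27 = 59/2 ≈ 29.500)
J*y + z = -387*59/2 + 490 = -22833/2 + 490 = -21853/2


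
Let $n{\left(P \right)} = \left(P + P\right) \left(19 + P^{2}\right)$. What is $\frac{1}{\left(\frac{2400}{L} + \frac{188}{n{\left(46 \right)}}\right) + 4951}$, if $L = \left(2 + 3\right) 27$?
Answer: $\frac{441945}{2195926918} \approx 0.00020126$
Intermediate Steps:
$n{\left(P \right)} = 2 P \left(19 + P^{2}\right)$
$L = 135$ ($L = 5 \cdot 27 = 135$)
$\frac{1}{\left(\frac{2400}{L} + \frac{188}{n{\left(46 \right)}}\right) + 4951} = \frac{1}{\left(\frac{2400}{135} + \frac{188}{2 \cdot 46 \left(19 + 46^{2}\right)}\right) + 4951} = \frac{1}{\left(2400 \cdot \frac{1}{135} + \frac{188}{2 \cdot 46 \left(19 + 2116\right)}\right) + 4951} = \frac{1}{\left(\frac{160}{9} + \frac{188}{2 \cdot 46 \cdot 2135}\right) + 4951} = \frac{1}{\left(\frac{160}{9} + \frac{188}{196420}\right) + 4951} = \frac{1}{\left(\frac{160}{9} + 188 \cdot \frac{1}{196420}\right) + 4951} = \frac{1}{\left(\frac{160}{9} + \frac{47}{49105}\right) + 4951} = \frac{1}{\frac{7857223}{441945} + 4951} = \frac{1}{\frac{2195926918}{441945}} = \frac{441945}{2195926918}$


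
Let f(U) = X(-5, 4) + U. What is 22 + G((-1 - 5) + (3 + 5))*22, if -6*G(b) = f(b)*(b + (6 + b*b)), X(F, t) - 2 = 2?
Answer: -242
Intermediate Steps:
X(F, t) = 4 (X(F, t) = 2 + 2 = 4)
f(U) = 4 + U
G(b) = -(4 + b)*(6 + b + b²)/6 (G(b) = -(4 + b)*(b + (6 + b*b))/6 = -(4 + b)*(b + (6 + b²))/6 = -(4 + b)*(6 + b + b²)/6)
22 + G((-1 - 5) + (3 + 5))*22 = 22 - (4 + ((-1 - 5) + (3 + 5)))*(6 + ((-1 - 5) + (3 + 5)) + ((-1 - 5) + (3 + 5))²)/6*22 = 22 - (4 + (-6 + 8))*(6 + (-6 + 8) + (-6 + 8)²)/6*22 = 22 - (4 + 2)*(6 + 2 + 2²)/6*22 = 22 - ⅙*6*(6 + 2 + 4)*22 = 22 - ⅙*6*12*22 = 22 - 12*22 = 22 - 264 = -242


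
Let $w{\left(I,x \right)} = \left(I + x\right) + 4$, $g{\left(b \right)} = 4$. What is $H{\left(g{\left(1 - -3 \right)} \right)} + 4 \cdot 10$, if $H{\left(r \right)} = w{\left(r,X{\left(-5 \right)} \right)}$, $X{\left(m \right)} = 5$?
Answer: $53$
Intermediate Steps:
$w{\left(I,x \right)} = 4 + I + x$
$H{\left(r \right)} = 9 + r$ ($H{\left(r \right)} = 4 + r + 5 = 9 + r$)
$H{\left(g{\left(1 - -3 \right)} \right)} + 4 \cdot 10 = \left(9 + 4\right) + 4 \cdot 10 = 13 + 40 = 53$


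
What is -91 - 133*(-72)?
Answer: 9485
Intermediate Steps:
-91 - 133*(-72) = -91 + 9576 = 9485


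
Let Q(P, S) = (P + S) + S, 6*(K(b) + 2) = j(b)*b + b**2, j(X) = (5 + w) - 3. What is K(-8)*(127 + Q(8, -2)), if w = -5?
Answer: 4978/3 ≈ 1659.3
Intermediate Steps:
j(X) = -3 (j(X) = (5 - 5) - 3 = 0 - 3 = -3)
K(b) = -2 - b/2 + b**2/6 (K(b) = -2 + (-3*b + b**2)/6 = -2 + (b**2 - 3*b)/6 = -2 + (-b/2 + b**2/6) = -2 - b/2 + b**2/6)
Q(P, S) = P + 2*S
K(-8)*(127 + Q(8, -2)) = (-2 - 1/2*(-8) + (1/6)*(-8)**2)*(127 + (8 + 2*(-2))) = (-2 + 4 + (1/6)*64)*(127 + (8 - 4)) = (-2 + 4 + 32/3)*(127 + 4) = (38/3)*131 = 4978/3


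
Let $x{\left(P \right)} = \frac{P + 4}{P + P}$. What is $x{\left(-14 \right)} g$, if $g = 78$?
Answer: $\frac{195}{7} \approx 27.857$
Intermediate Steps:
$x{\left(P \right)} = \frac{4 + P}{2 P}$
$x{\left(-14 \right)} g = \frac{4 - 14}{2 \left(-14\right)} 78 = \frac{1}{2} \left(- \frac{1}{14}\right) \left(-10\right) 78 = \frac{5}{14} \cdot 78 = \frac{195}{7}$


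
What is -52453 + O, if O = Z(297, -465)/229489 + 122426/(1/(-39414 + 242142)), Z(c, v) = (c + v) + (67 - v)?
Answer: 438132025540803/17653 ≈ 2.4819e+10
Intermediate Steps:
Z(c, v) = 67 + c
O = 438132951493612/17653 (O = (67 + 297)/229489 + 122426/(1/(-39414 + 242142)) = 364*(1/229489) + 122426/(1/202728) = 28/17653 + 122426/(1/202728) = 28/17653 + 122426*202728 = 28/17653 + 24819178128 = 438132951493612/17653 ≈ 2.4819e+10)
-52453 + O = -52453 + 438132951493612/17653 = 438132025540803/17653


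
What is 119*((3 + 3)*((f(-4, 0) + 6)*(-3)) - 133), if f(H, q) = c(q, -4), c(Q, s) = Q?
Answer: -28679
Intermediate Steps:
f(H, q) = q
119*((3 + 3)*((f(-4, 0) + 6)*(-3)) - 133) = 119*((3 + 3)*((0 + 6)*(-3)) - 133) = 119*(6*(6*(-3)) - 133) = 119*(6*(-18) - 133) = 119*(-108 - 133) = 119*(-241) = -28679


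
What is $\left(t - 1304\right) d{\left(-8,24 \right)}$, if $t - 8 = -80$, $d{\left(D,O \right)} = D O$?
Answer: $264192$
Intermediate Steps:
$t = -72$ ($t = 8 - 80 = -72$)
$\left(t - 1304\right) d{\left(-8,24 \right)} = \left(-72 - 1304\right) \left(\left(-8\right) 24\right) = \left(-1376\right) \left(-192\right) = 264192$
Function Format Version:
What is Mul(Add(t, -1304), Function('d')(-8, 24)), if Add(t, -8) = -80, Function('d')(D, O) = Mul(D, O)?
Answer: 264192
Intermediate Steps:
t = -72 (t = Add(8, -80) = -72)
Mul(Add(t, -1304), Function('d')(-8, 24)) = Mul(Add(-72, -1304), Mul(-8, 24)) = Mul(-1376, -192) = 264192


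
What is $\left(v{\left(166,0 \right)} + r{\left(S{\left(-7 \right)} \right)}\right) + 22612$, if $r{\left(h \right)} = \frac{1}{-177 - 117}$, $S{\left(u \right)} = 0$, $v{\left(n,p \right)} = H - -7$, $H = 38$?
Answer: $\frac{6661157}{294} \approx 22657.0$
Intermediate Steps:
$v{\left(n,p \right)} = 45$ ($v{\left(n,p \right)} = 38 - -7 = 38 + 7 = 45$)
$r{\left(h \right)} = - \frac{1}{294}$ ($r{\left(h \right)} = \frac{1}{-294} = - \frac{1}{294}$)
$\left(v{\left(166,0 \right)} + r{\left(S{\left(-7 \right)} \right)}\right) + 22612 = \left(45 - \frac{1}{294}\right) + 22612 = \frac{13229}{294} + 22612 = \frac{6661157}{294}$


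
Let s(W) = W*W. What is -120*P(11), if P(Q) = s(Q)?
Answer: -14520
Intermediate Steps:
s(W) = W²
P(Q) = Q²
-120*P(11) = -120*11² = -120*121 = -14520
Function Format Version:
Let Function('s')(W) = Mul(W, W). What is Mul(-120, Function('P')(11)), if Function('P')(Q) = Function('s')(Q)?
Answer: -14520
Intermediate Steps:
Function('s')(W) = Pow(W, 2)
Function('P')(Q) = Pow(Q, 2)
Mul(-120, Function('P')(11)) = Mul(-120, Pow(11, 2)) = Mul(-120, 121) = -14520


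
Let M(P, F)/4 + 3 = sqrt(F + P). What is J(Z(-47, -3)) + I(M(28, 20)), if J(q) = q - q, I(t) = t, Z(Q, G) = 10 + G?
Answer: -12 + 16*sqrt(3) ≈ 15.713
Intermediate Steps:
M(P, F) = -12 + 4*sqrt(F + P)
J(q) = 0
J(Z(-47, -3)) + I(M(28, 20)) = 0 + (-12 + 4*sqrt(20 + 28)) = 0 + (-12 + 4*sqrt(48)) = 0 + (-12 + 4*(4*sqrt(3))) = 0 + (-12 + 16*sqrt(3)) = -12 + 16*sqrt(3)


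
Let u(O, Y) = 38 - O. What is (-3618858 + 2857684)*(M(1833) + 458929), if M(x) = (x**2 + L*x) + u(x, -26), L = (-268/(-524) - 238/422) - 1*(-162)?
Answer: -86554279632169662/27641 ≈ -3.1314e+12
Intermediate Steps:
L = 4476390/27641 (L = (-268*(-1/524) - 238*1/422) + 162 = (67/131 - 119/211) + 162 = -1452/27641 + 162 = 4476390/27641 ≈ 161.95)
M(x) = 38 + x**2 + 4448749*x/27641 (M(x) = (x**2 + 4476390*x/27641) + (38 - x) = 38 + x**2 + 4448749*x/27641)
(-3618858 + 2857684)*(M(1833) + 458929) = (-3618858 + 2857684)*((38 + 1833**2 + (4448749/27641)*1833) + 458929) = -761174*((38 + 3359889 + 8154556917/27641) + 458929) = -761174*(101026299124/27641 + 458929) = -761174*113711555613/27641 = -86554279632169662/27641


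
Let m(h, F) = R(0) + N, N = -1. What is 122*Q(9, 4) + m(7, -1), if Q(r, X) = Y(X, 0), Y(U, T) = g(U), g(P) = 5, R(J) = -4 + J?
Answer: 605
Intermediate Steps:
Y(U, T) = 5
Q(r, X) = 5
m(h, F) = -5 (m(h, F) = (-4 + 0) - 1 = -4 - 1 = -5)
122*Q(9, 4) + m(7, -1) = 122*5 - 5 = 610 - 5 = 605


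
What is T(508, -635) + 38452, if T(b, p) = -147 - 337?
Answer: 37968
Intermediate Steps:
T(b, p) = -484
T(508, -635) + 38452 = -484 + 38452 = 37968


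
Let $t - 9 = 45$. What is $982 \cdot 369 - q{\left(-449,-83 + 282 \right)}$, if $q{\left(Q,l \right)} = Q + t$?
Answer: $362753$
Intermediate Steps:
$t = 54$ ($t = 9 + 45 = 54$)
$q{\left(Q,l \right)} = 54 + Q$ ($q{\left(Q,l \right)} = Q + 54 = 54 + Q$)
$982 \cdot 369 - q{\left(-449,-83 + 282 \right)} = 982 \cdot 369 - \left(54 - 449\right) = 362358 - -395 = 362358 + 395 = 362753$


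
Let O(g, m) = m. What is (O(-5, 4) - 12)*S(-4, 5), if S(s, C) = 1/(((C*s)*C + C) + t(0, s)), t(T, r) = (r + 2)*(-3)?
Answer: 8/89 ≈ 0.089888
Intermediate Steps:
t(T, r) = -6 - 3*r (t(T, r) = (2 + r)*(-3) = -6 - 3*r)
S(s, C) = 1/(-6 + C - 3*s + s*C²) (S(s, C) = 1/(((C*s)*C + C) + (-6 - 3*s)) = 1/((s*C² + C) + (-6 - 3*s)) = 1/((C + s*C²) + (-6 - 3*s)) = 1/(-6 + C - 3*s + s*C²))
(O(-5, 4) - 12)*S(-4, 5) = (4 - 12)/(-6 + 5 - 3*(-4) - 4*5²) = -8/(-6 + 5 + 12 - 4*25) = -8/(-6 + 5 + 12 - 100) = -8/(-89) = -8*(-1/89) = 8/89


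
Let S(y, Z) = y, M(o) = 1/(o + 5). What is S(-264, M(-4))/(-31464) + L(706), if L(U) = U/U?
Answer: 1322/1311 ≈ 1.0084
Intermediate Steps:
M(o) = 1/(5 + o)
L(U) = 1
S(-264, M(-4))/(-31464) + L(706) = -264/(-31464) + 1 = -264*(-1/31464) + 1 = 11/1311 + 1 = 1322/1311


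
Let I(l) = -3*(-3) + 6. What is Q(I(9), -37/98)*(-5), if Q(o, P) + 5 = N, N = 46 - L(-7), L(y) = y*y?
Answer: 40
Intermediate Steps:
L(y) = y**2
I(l) = 15 (I(l) = 9 + 6 = 15)
N = -3 (N = 46 - 1*(-7)**2 = 46 - 1*49 = 46 - 49 = -3)
Q(o, P) = -8 (Q(o, P) = -5 - 3 = -8)
Q(I(9), -37/98)*(-5) = -8*(-5) = 40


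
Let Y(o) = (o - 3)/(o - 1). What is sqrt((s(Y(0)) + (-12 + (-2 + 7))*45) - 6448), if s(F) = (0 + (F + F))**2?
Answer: 31*I*sqrt(7) ≈ 82.018*I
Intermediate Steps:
Y(o) = (-3 + o)/(-1 + o)
s(F) = 4*F**2 (s(F) = (0 + 2*F)**2 = (2*F)**2 = 4*F**2)
sqrt((s(Y(0)) + (-12 + (-2 + 7))*45) - 6448) = sqrt((4*((-3 + 0)/(-1 + 0))**2 + (-12 + (-2 + 7))*45) - 6448) = sqrt((4*(-3/(-1))**2 + (-12 + 5)*45) - 6448) = sqrt((4*(-1*(-3))**2 - 7*45) - 6448) = sqrt((4*3**2 - 315) - 6448) = sqrt((4*9 - 315) - 6448) = sqrt((36 - 315) - 6448) = sqrt(-279 - 6448) = sqrt(-6727) = 31*I*sqrt(7)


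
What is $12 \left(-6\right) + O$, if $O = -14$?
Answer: $-86$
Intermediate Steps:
$12 \left(-6\right) + O = 12 \left(-6\right) - 14 = -72 - 14 = -86$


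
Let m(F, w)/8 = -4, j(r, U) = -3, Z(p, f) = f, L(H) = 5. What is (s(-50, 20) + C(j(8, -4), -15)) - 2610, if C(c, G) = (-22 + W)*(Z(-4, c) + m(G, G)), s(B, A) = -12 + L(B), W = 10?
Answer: -2197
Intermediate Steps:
m(F, w) = -32 (m(F, w) = 8*(-4) = -32)
s(B, A) = -7 (s(B, A) = -12 + 5 = -7)
C(c, G) = 384 - 12*c (C(c, G) = (-22 + 10)*(c - 32) = -12*(-32 + c) = 384 - 12*c)
(s(-50, 20) + C(j(8, -4), -15)) - 2610 = (-7 + (384 - 12*(-3))) - 2610 = (-7 + (384 + 36)) - 2610 = (-7 + 420) - 2610 = 413 - 2610 = -2197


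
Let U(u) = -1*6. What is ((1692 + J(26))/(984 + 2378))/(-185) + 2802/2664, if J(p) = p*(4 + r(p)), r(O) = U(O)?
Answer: 19099/18204 ≈ 1.0492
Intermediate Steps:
U(u) = -6
r(O) = -6
J(p) = -2*p (J(p) = p*(4 - 6) = p*(-2) = -2*p)
((1692 + J(26))/(984 + 2378))/(-185) + 2802/2664 = ((1692 - 2*26)/(984 + 2378))/(-185) + 2802/2664 = ((1692 - 52)/3362)*(-1/185) + 2802*(1/2664) = (1640*(1/3362))*(-1/185) + 467/444 = (20/41)*(-1/185) + 467/444 = -4/1517 + 467/444 = 19099/18204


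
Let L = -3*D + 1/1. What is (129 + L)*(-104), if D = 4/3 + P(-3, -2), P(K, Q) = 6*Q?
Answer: -16848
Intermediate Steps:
D = -32/3 (D = 4/3 + 6*(-2) = 4*(⅓) - 12 = 4/3 - 12 = -32/3 ≈ -10.667)
L = 33 (L = -3*(-32/3) + 1/1 = 32 + 1 = 33)
(129 + L)*(-104) = (129 + 33)*(-104) = 162*(-104) = -16848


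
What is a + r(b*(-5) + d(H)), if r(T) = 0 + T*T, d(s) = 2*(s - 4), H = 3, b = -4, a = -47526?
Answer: -47202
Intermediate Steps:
d(s) = -8 + 2*s (d(s) = 2*(-4 + s) = -8 + 2*s)
r(T) = T² (r(T) = 0 + T² = T²)
a + r(b*(-5) + d(H)) = -47526 + (-4*(-5) + (-8 + 2*3))² = -47526 + (20 + (-8 + 6))² = -47526 + (20 - 2)² = -47526 + 18² = -47526 + 324 = -47202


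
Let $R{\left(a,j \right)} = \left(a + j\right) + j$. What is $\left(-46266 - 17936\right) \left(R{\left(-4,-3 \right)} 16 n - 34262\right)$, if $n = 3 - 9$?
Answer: $2138055004$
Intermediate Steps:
$n = -6$ ($n = 3 - 9 = -6$)
$R{\left(a,j \right)} = a + 2 j$
$\left(-46266 - 17936\right) \left(R{\left(-4,-3 \right)} 16 n - 34262\right) = \left(-46266 - 17936\right) \left(\left(-4 + 2 \left(-3\right)\right) 16 \left(-6\right) - 34262\right) = - 64202 \left(\left(-4 - 6\right) 16 \left(-6\right) - 34262\right) = - 64202 \left(\left(-10\right) 16 \left(-6\right) - 34262\right) = - 64202 \left(\left(-160\right) \left(-6\right) - 34262\right) = - 64202 \left(960 - 34262\right) = \left(-64202\right) \left(-33302\right) = 2138055004$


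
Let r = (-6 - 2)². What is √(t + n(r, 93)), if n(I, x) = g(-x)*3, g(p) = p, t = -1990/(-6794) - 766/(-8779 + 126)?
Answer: I*√240732408267705882/29394241 ≈ 16.692*I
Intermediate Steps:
t = 11211837/29394241 (t = -1990*(-1/6794) - 766/(-8653) = 995/3397 - 766*(-1/8653) = 995/3397 + 766/8653 = 11211837/29394241 ≈ 0.38143)
r = 64 (r = (-8)² = 64)
n(I, x) = -3*x (n(I, x) = -x*3 = -3*x)
√(t + n(r, 93)) = √(11211837/29394241 - 3*93) = √(11211837/29394241 - 279) = √(-8189781402/29394241) = I*√240732408267705882/29394241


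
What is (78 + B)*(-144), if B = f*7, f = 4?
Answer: -15264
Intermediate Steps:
B = 28 (B = 4*7 = 28)
(78 + B)*(-144) = (78 + 28)*(-144) = 106*(-144) = -15264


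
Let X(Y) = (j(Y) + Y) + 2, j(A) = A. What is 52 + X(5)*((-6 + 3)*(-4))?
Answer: 196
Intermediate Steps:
X(Y) = 2 + 2*Y (X(Y) = (Y + Y) + 2 = 2*Y + 2 = 2 + 2*Y)
52 + X(5)*((-6 + 3)*(-4)) = 52 + (2 + 2*5)*((-6 + 3)*(-4)) = 52 + (2 + 10)*(-3*(-4)) = 52 + 12*12 = 52 + 144 = 196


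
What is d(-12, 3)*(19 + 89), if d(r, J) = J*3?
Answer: 972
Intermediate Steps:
d(r, J) = 3*J
d(-12, 3)*(19 + 89) = (3*3)*(19 + 89) = 9*108 = 972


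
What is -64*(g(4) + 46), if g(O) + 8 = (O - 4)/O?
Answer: -2432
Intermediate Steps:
g(O) = -8 + (-4 + O)/O (g(O) = -8 + (O - 4)/O = -8 + (-4 + O)/O)
-64*(g(4) + 46) = -64*((-7 - 4/4) + 46) = -64*((-7 - 4*¼) + 46) = -64*((-7 - 1) + 46) = -64*(-8 + 46) = -64*38 = -2432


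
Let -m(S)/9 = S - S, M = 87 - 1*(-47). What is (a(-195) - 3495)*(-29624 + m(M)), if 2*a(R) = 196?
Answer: 100632728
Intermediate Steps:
M = 134 (M = 87 + 47 = 134)
a(R) = 98 (a(R) = (½)*196 = 98)
m(S) = 0 (m(S) = -9*(S - S) = -9*0 = 0)
(a(-195) - 3495)*(-29624 + m(M)) = (98 - 3495)*(-29624 + 0) = -3397*(-29624) = 100632728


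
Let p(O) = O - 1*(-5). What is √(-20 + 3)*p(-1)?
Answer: 4*I*√17 ≈ 16.492*I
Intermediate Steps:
p(O) = 5 + O (p(O) = O + 5 = 5 + O)
√(-20 + 3)*p(-1) = √(-20 + 3)*(5 - 1) = √(-17)*4 = (I*√17)*4 = 4*I*√17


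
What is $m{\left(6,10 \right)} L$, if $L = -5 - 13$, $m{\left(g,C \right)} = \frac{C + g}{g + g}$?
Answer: $-24$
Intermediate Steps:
$m{\left(g,C \right)} = \frac{C + g}{2 g}$
$L = -18$ ($L = -5 - 13 = -18$)
$m{\left(6,10 \right)} L = \frac{10 + 6}{2 \cdot 6} \left(-18\right) = \frac{1}{2} \cdot \frac{1}{6} \cdot 16 \left(-18\right) = \frac{4}{3} \left(-18\right) = -24$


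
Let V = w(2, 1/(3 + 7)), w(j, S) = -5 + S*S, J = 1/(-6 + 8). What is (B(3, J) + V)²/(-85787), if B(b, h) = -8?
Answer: -1687401/857870000 ≈ -0.0019670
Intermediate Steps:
J = ½ (J = 1/2 = ½ ≈ 0.50000)
w(j, S) = -5 + S²
V = -499/100 (V = -5 + (1/(3 + 7))² = -5 + (1/10)² = -5 + (⅒)² = -5 + 1/100 = -499/100 ≈ -4.9900)
(B(3, J) + V)²/(-85787) = (-8 - 499/100)²/(-85787) = (-1299/100)²*(-1/85787) = (1687401/10000)*(-1/85787) = -1687401/857870000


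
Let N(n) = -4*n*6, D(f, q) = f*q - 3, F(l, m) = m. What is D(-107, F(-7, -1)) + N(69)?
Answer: -1552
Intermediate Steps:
D(f, q) = -3 + f*q
N(n) = -24*n
D(-107, F(-7, -1)) + N(69) = (-3 - 107*(-1)) - 24*69 = (-3 + 107) - 1656 = 104 - 1656 = -1552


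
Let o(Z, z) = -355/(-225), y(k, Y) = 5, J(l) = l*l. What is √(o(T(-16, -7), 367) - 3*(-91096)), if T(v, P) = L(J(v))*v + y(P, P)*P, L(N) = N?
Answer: √61490155/15 ≈ 522.77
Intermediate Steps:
J(l) = l²
T(v, P) = v³ + 5*P (T(v, P) = v²*v + 5*P = v³ + 5*P)
o(Z, z) = 71/45 (o(Z, z) = -355*(-1/225) = 71/45)
√(o(T(-16, -7), 367) - 3*(-91096)) = √(71/45 - 3*(-91096)) = √(71/45 + 273288) = √(12298031/45) = √61490155/15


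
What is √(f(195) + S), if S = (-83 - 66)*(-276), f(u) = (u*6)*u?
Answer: √269274 ≈ 518.92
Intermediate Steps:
f(u) = 6*u² (f(u) = (6*u)*u = 6*u²)
S = 41124 (S = -149*(-276) = 41124)
√(f(195) + S) = √(6*195² + 41124) = √(6*38025 + 41124) = √(228150 + 41124) = √269274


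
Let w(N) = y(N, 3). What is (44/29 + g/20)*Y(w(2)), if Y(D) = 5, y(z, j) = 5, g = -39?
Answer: -251/116 ≈ -2.1638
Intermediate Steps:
w(N) = 5
(44/29 + g/20)*Y(w(2)) = (44/29 - 39/20)*5 = -251/580*5 = -251/116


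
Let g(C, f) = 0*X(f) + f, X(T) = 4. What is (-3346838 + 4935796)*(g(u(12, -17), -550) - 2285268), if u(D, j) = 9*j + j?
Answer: -3632068797644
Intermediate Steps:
u(D, j) = 10*j
g(C, f) = f (g(C, f) = 0*4 + f = 0 + f = f)
(-3346838 + 4935796)*(g(u(12, -17), -550) - 2285268) = (-3346838 + 4935796)*(-550 - 2285268) = 1588958*(-2285818) = -3632068797644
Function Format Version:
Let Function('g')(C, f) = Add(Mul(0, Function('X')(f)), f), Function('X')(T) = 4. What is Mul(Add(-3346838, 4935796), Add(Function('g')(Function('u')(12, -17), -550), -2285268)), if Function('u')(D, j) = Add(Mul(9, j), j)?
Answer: -3632068797644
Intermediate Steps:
Function('u')(D, j) = Mul(10, j)
Function('g')(C, f) = f (Function('g')(C, f) = Add(Mul(0, 4), f) = Add(0, f) = f)
Mul(Add(-3346838, 4935796), Add(Function('g')(Function('u')(12, -17), -550), -2285268)) = Mul(Add(-3346838, 4935796), Add(-550, -2285268)) = Mul(1588958, -2285818) = -3632068797644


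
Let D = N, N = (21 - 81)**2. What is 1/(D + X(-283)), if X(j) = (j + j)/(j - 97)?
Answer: 190/684283 ≈ 0.00027766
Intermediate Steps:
X(j) = 2*j/(-97 + j) (X(j) = (2*j)/(-97 + j) = 2*j/(-97 + j))
N = 3600 (N = (-60)**2 = 3600)
D = 3600
1/(D + X(-283)) = 1/(3600 + 2*(-283)/(-97 - 283)) = 1/(3600 + 2*(-283)/(-380)) = 1/(3600 + 2*(-283)*(-1/380)) = 1/(3600 + 283/190) = 1/(684283/190) = 190/684283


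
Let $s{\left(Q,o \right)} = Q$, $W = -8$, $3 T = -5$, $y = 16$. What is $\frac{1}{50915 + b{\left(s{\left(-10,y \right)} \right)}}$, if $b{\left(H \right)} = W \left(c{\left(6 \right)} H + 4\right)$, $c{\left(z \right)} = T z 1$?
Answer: $\frac{1}{50083} \approx 1.9967 \cdot 10^{-5}$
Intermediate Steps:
$T = - \frac{5}{3}$ ($T = \frac{1}{3} \left(-5\right) = - \frac{5}{3} \approx -1.6667$)
$c{\left(z \right)} = - \frac{5 z}{3}$ ($c{\left(z \right)} = - \frac{5 z}{3} \cdot 1 = - \frac{5 z}{3}$)
$b{\left(H \right)} = -32 + 80 H$ ($b{\left(H \right)} = - 8 \left(\left(- \frac{5}{3}\right) 6 H + 4\right) = - 8 \left(- 10 H + 4\right) = - 8 \left(4 - 10 H\right) = -32 + 80 H$)
$\frac{1}{50915 + b{\left(s{\left(-10,y \right)} \right)}} = \frac{1}{50915 + \left(-32 + 80 \left(-10\right)\right)} = \frac{1}{50915 - 832} = \frac{1}{50083}$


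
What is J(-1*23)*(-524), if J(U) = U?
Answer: 12052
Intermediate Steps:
J(-1*23)*(-524) = -1*23*(-524) = -23*(-524) = 12052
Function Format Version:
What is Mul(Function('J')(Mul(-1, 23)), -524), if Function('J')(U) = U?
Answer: 12052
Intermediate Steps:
Mul(Function('J')(Mul(-1, 23)), -524) = Mul(Mul(-1, 23), -524) = Mul(-23, -524) = 12052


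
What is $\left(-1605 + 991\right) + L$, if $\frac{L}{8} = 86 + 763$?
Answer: $6178$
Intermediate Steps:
$L = 6792$ ($L = 8 \left(86 + 763\right) = 8 \cdot 849 = 6792$)
$\left(-1605 + 991\right) + L = \left(-1605 + 991\right) + 6792 = -614 + 6792 = 6178$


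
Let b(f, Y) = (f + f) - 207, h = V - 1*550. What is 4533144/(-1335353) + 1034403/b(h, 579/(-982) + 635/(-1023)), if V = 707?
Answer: 1380808102851/142882771 ≈ 9663.9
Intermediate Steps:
h = 157 (h = 707 - 1*550 = 707 - 550 = 157)
b(f, Y) = -207 + 2*f (b(f, Y) = 2*f - 207 = -207 + 2*f)
4533144/(-1335353) + 1034403/b(h, 579/(-982) + 635/(-1023)) = 4533144/(-1335353) + 1034403/(-207 + 2*157) = 4533144*(-1/1335353) + 1034403/(-207 + 314) = -4533144/1335353 + 1034403/107 = 1380808102851/142882771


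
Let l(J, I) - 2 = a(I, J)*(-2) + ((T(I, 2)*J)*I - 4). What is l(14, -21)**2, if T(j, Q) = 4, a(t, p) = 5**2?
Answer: 1507984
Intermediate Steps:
a(t, p) = 25
l(J, I) = -52 + 4*I*J (l(J, I) = 2 + (25*(-2) + ((4*J)*I - 4)) = 2 + (-50 + (4*I*J - 4)) = 2 + (-50 + (-4 + 4*I*J)) = 2 + (-54 + 4*I*J) = -52 + 4*I*J)
l(14, -21)**2 = (-52 + 4*(-21)*14)**2 = (-52 - 1176)**2 = (-1228)**2 = 1507984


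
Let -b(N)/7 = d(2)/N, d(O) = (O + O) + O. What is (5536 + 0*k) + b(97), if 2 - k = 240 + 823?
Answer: 536950/97 ≈ 5535.6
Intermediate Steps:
d(O) = 3*O (d(O) = 2*O + O = 3*O)
k = -1061 (k = 2 - (240 + 823) = 2 - 1*1063 = 2 - 1063 = -1061)
b(N) = -42/N (b(N) = -7*3*2/N = -42/N)
(5536 + 0*k) + b(97) = (5536 + 0*(-1061)) - 42/97 = (5536 + 0) - 42*1/97 = 5536 - 42/97 = 536950/97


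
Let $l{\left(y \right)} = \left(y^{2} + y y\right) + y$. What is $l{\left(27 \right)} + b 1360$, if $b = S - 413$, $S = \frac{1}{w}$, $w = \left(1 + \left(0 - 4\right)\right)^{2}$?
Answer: $- \frac{5040395}{9} \approx -5.6004 \cdot 10^{5}$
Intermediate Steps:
$w = 9$ ($w = \left(1 + \left(0 - 4\right)\right)^{2} = \left(1 - 4\right)^{2} = \left(-3\right)^{2} = 9$)
$l{\left(y \right)} = y + 2 y^{2}$ ($l{\left(y \right)} = \left(y^{2} + y^{2}\right) + y = 2 y^{2} + y = y + 2 y^{2}$)
$S = \frac{1}{9} \approx 0.11111$
$b = - \frac{3716}{9}$ ($b = \frac{1}{9} - 413 = - \frac{3716}{9} \approx -412.89$)
$l{\left(27 \right)} + b 1360 = 27 \left(1 + 2 \cdot 27\right) - \frac{5053760}{9} = 27 \left(1 + 54\right) - \frac{5053760}{9} = 27 \cdot 55 - \frac{5053760}{9} = 1485 - \frac{5053760}{9} = - \frac{5040395}{9}$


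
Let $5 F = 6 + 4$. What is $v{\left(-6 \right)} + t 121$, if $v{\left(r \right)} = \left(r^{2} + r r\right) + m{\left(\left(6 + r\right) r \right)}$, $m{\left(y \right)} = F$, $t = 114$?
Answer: $13868$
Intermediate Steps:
$F = 2$ ($F = \frac{6 + 4}{5} = \frac{1}{5} \cdot 10 = 2$)
$m{\left(y \right)} = 2$
$v{\left(r \right)} = 2 + 2 r^{2}$ ($v{\left(r \right)} = \left(r^{2} + r r\right) + 2 = \left(r^{2} + r^{2}\right) + 2 = 2 r^{2} + 2 = 2 + 2 r^{2}$)
$v{\left(-6 \right)} + t 121 = \left(2 + 2 \left(-6\right)^{2}\right) + 114 \cdot 121 = \left(2 + 2 \cdot 36\right) + 13794 = \left(2 + 72\right) + 13794 = 74 + 13794 = 13868$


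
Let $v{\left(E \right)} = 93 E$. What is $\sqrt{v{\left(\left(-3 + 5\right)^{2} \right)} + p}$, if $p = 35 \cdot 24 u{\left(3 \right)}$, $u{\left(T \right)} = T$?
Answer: $2 \sqrt{723} \approx 53.777$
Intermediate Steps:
$p = 2520$ ($p = 35 \cdot 24 \cdot 3 = 840 \cdot 3 = 2520$)
$\sqrt{v{\left(\left(-3 + 5\right)^{2} \right)} + p} = \sqrt{93 \left(-3 + 5\right)^{2} + 2520} = \sqrt{93 \cdot 2^{2} + 2520} = \sqrt{93 \cdot 4 + 2520} = \sqrt{372 + 2520} = \sqrt{2892} = 2 \sqrt{723}$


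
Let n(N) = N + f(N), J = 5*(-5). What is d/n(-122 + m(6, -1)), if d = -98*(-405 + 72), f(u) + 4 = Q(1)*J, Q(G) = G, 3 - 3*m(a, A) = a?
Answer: -16317/76 ≈ -214.70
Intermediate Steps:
m(a, A) = 1 - a/3
J = -25
f(u) = -29 (f(u) = -4 + 1*(-25) = -4 - 25 = -29)
n(N) = -29 + N (n(N) = N - 29 = -29 + N)
d = 32634 (d = -98*(-333) = 32634)
d/n(-122 + m(6, -1)) = 32634/(-29 + (-122 + (1 - 1/3*6))) = 32634/(-29 + (-122 + (1 - 2))) = 32634/(-29 + (-122 - 1)) = 32634/(-29 - 123) = 32634/(-152) = 32634*(-1/152) = -16317/76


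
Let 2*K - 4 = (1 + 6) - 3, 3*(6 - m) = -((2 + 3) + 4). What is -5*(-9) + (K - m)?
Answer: 40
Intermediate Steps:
m = 9 (m = 6 - (-1)*((2 + 3) + 4)/3 = 6 - (-1)*(5 + 4)/3 = 6 - (-1)*9/3 = 6 - ⅓*(-9) = 6 + 3 = 9)
K = 4 (K = 2 + ((1 + 6) - 3)/2 = 2 + (7 - 3)/2 = 2 + (½)*4 = 2 + 2 = 4)
-5*(-9) + (K - m) = -5*(-9) + (4 - 1*9) = 45 + (4 - 9) = 45 - 5 = 40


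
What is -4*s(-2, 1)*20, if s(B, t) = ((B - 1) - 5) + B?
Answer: 800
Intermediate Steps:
s(B, t) = -6 + 2*B (s(B, t) = ((-1 + B) - 5) + B = (-6 + B) + B = -6 + 2*B)
-4*s(-2, 1)*20 = -4*(-6 + 2*(-2))*20 = -4*(-6 - 4)*20 = -4*(-10)*20 = 40*20 = 800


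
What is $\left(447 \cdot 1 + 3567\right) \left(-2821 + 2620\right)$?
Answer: $-806814$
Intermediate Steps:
$\left(447 \cdot 1 + 3567\right) \left(-2821 + 2620\right) = \left(447 + 3567\right) \left(-201\right) = 4014 \left(-201\right) = -806814$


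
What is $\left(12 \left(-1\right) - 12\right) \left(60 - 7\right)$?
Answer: $-1272$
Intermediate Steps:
$\left(12 \left(-1\right) - 12\right) \left(60 - 7\right) = \left(-12 - 12\right) \left(60 - 7\right) = \left(-24\right) 53 = -1272$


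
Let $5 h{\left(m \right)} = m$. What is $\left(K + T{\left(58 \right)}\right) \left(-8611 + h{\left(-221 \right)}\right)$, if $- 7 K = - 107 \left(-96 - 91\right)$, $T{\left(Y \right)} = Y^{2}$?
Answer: $- \frac{153153764}{35} \approx -4.3758 \cdot 10^{6}$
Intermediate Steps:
$K = - \frac{20009}{7}$ ($K = - \frac{\left(-107\right) \left(-96 - 91\right)}{7} = - \frac{\left(-107\right) \left(-187\right)}{7} = \left(- \frac{1}{7}\right) 20009 = - \frac{20009}{7} \approx -2858.4$)
$h{\left(m \right)} = \frac{m}{5}$
$\left(K + T{\left(58 \right)}\right) \left(-8611 + h{\left(-221 \right)}\right) = \left(- \frac{20009}{7} + 58^{2}\right) \left(-8611 + \frac{1}{5} \left(-221\right)\right) = \left(- \frac{20009}{7} + 3364\right) \left(-8611 - \frac{221}{5}\right) = \frac{3539}{7} \left(- \frac{43276}{5}\right) = - \frac{153153764}{35}$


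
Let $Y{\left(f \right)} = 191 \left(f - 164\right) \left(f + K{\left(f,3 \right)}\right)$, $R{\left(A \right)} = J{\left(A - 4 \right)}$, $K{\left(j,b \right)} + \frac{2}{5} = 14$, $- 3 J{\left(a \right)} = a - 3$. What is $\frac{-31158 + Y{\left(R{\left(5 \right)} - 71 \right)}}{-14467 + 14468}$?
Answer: $\frac{112864213}{45} \approx 2.5081 \cdot 10^{6}$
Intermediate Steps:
$J{\left(a \right)} = 1 - \frac{a}{3}$ ($J{\left(a \right)} = - \frac{a - 3}{3} = - \frac{-3 + a}{3} = 1 - \frac{a}{3}$)
$K{\left(j,b \right)} = \frac{68}{5}$ ($K{\left(j,b \right)} = - \frac{2}{5} + 14 = \frac{68}{5}$)
$R{\left(A \right)} = \frac{7}{3} - \frac{A}{3}$ ($R{\left(A \right)} = 1 - \frac{A - 4}{3} = 1 - \frac{-4 + A}{3} = 1 - \left(- \frac{4}{3} + \frac{A}{3}\right) = \frac{7}{3} - \frac{A}{3}$)
$Y{\left(f \right)} = \left(-31324 + 191 f\right) \left(\frac{68}{5} + f\right)$ ($Y{\left(f \right)} = 191 \left(f - 164\right) \left(f + \frac{68}{5}\right) = 191 \left(-164 + f\right) \left(\frac{68}{5} + f\right) = \left(-31324 + 191 f\right) \left(\frac{68}{5} + f\right)$)
$\frac{-31158 + Y{\left(R{\left(5 \right)} - 71 \right)}}{-14467 + 14468} = \frac{-31158 - \left(\frac{2130032}{5} - 191 \left(\left(\frac{7}{3} - \frac{5}{3}\right) - 71\right)^{2} + \frac{143632 \left(\left(\frac{7}{3} - \frac{5}{3}\right) - 71\right)}{5}\right)}{-14467 + 14468} = \frac{-31158 - \left(\frac{2130032}{5} - 191 \left(\left(\frac{7}{3} - \frac{5}{3}\right) - 71\right)^{2} + \frac{143632 \left(\left(\frac{7}{3} - \frac{5}{3}\right) - 71\right)}{5}\right)}{1} = \left(-31158 - \left(\frac{2130032}{5} - 191 \left(\frac{2}{3} - 71\right)^{2} + \frac{143632 \left(\frac{2}{3} - 71\right)}{5}\right)\right) 1 = \left(-31158 - \left(- \frac{23916256}{15} - \frac{8503511}{9}\right)\right) 1 = \left(-31158 + \left(- \frac{2130032}{5} + 191 \cdot \frac{44521}{9} + \frac{30306352}{15}\right)\right) 1 = \left(-31158 + \left(- \frac{2130032}{5} + \frac{8503511}{9} + \frac{30306352}{15}\right)\right) 1 = \left(-31158 + \frac{114266323}{45}\right) 1 = \frac{112864213}{45} \cdot 1 = \frac{112864213}{45}$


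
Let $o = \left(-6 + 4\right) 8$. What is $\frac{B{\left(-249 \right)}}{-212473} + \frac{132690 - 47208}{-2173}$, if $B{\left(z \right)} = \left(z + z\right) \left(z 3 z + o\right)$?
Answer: $\frac{183103959012}{461703829} \approx 396.58$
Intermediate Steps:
$o = -16$ ($o = \left(-2\right) 8 = -16$)
$B{\left(z \right)} = 2 z \left(-16 + 3 z^{2}\right)$ ($B{\left(z \right)} = \left(z + z\right) \left(z 3 z - 16\right) = 2 z \left(3 z z - 16\right) = 2 z \left(3 z^{2} - 16\right) = 2 z \left(-16 + 3 z^{2}\right)$)
$\frac{B{\left(-249 \right)}}{-212473} + \frac{132690 - 47208}{-2173} = \frac{\left(-32\right) \left(-249\right) + 6 \left(-249\right)^{3}}{-212473} + \frac{132690 - 47208}{-2173} = \left(7968 + 6 \left(-15438249\right)\right) \left(- \frac{1}{212473}\right) + \left(132690 - 47208\right) \left(- \frac{1}{2173}\right) = \left(7968 - 92629494\right) \left(- \frac{1}{212473}\right) + 85482 \left(- \frac{1}{2173}\right) = \left(-92621526\right) \left(- \frac{1}{212473}\right) - \frac{85482}{2173} = \frac{92621526}{212473} - \frac{85482}{2173} = \frac{183103959012}{461703829}$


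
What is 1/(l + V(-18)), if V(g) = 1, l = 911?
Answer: 1/912 ≈ 0.0010965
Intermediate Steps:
1/(l + V(-18)) = 1/(911 + 1) = 1/912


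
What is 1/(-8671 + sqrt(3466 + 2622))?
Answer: -8671/75180153 - 2*sqrt(1522)/75180153 ≈ -0.00011637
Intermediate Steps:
1/(-8671 + sqrt(3466 + 2622)) = 1/(-8671 + sqrt(6088)) = 1/(-8671 + 2*sqrt(1522))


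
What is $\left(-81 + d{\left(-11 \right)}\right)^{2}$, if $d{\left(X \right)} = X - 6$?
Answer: $9604$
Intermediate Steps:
$d{\left(X \right)} = -6 + X$
$\left(-81 + d{\left(-11 \right)}\right)^{2} = \left(-81 - 17\right)^{2} = \left(-98\right)^{2} = 9604$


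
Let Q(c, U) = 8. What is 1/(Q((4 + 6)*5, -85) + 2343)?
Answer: 1/2351 ≈ 0.00042535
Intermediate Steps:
1/(Q((4 + 6)*5, -85) + 2343) = 1/(8 + 2343) = 1/2351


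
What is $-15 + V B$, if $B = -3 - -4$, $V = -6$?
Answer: $-21$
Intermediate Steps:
$B = 1$ ($B = -3 + 4 = 1$)
$-15 + V B = -15 - 6 = -21$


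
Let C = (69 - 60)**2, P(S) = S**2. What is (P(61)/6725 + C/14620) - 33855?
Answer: -665710345351/19663900 ≈ -33854.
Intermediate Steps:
C = 81 (C = 9**2 = 81)
(P(61)/6725 + C/14620) - 33855 = (61**2/6725 + 81/14620) - 33855 = (3721*(1/6725) + 81*(1/14620)) - 33855 = (3721/6725 + 81/14620) - 33855 = 10989149/19663900 - 33855 = -665710345351/19663900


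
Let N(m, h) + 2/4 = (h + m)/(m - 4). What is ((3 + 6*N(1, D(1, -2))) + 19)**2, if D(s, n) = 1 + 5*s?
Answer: 25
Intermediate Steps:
N(m, h) = -1/2 + (h + m)/(-4 + m) (N(m, h) = -1/2 + (h + m)/(m - 4) = -1/2 + (h + m)/(-4 + m))
((3 + 6*N(1, D(1, -2))) + 19)**2 = ((3 + 6*((2 + (1 + 5*1) + (1/2)*1)/(-4 + 1))) + 19)**2 = ((3 + 6*((2 + (1 + 5) + 1/2)/(-3))) + 19)**2 = ((3 + 6*(-(2 + 6 + 1/2)/3)) + 19)**2 = ((3 + 6*(-1/3*17/2)) + 19)**2 = ((3 + 6*(-17/6)) + 19)**2 = ((3 - 17) + 19)**2 = (-14 + 19)**2 = 5**2 = 25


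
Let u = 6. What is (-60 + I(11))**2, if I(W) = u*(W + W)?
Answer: 5184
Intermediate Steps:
I(W) = 12*W (I(W) = 6*(W + W) = 6*(2*W) = 12*W)
(-60 + I(11))**2 = (-60 + 12*11)**2 = (-60 + 132)**2 = 72**2 = 5184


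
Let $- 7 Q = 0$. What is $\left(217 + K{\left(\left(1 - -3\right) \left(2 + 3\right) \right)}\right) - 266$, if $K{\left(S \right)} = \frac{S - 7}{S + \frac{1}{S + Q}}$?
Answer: $- \frac{19389}{401} \approx -48.352$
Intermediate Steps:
$Q = 0$ ($Q = \left(- \frac{1}{7}\right) 0 = 0$)
$K{\left(S \right)} = \frac{-7 + S}{S + \frac{1}{S}}$ ($K{\left(S \right)} = \frac{S - 7}{S + \frac{1}{S + 0}} = \frac{-7 + S}{S + \frac{1}{S}}$)
$\left(217 + K{\left(\left(1 - -3\right) \left(2 + 3\right) \right)}\right) - 266 = \left(217 + \frac{\left(1 - -3\right) \left(2 + 3\right) \left(-7 + \left(1 - -3\right) \left(2 + 3\right)\right)}{1 + \left(\left(1 - -3\right) \left(2 + 3\right)\right)^{2}}\right) - 266 = \left(217 + \frac{\left(1 + 3\right) 5 \left(-7 + \left(1 + 3\right) 5\right)}{1 + \left(\left(1 + 3\right) 5\right)^{2}}\right) - 266 = \left(217 + \frac{4 \cdot 5 \left(-7 + 4 \cdot 5\right)}{1 + \left(4 \cdot 5\right)^{2}}\right) - 266 = \left(217 + \frac{20 \left(-7 + 20\right)}{1 + 20^{2}}\right) - 266 = \left(217 + 20 \frac{1}{1 + 400} \cdot 13\right) - 266 = \left(217 + 20 \cdot \frac{1}{401} \cdot 13\right) - 266 = \left(217 + \frac{260}{401}\right) - 266 = \frac{87277}{401} - 266 = - \frac{19389}{401}$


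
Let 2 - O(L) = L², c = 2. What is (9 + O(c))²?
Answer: 49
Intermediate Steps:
O(L) = 2 - L²
(9 + O(c))² = (9 + (2 - 1*2²))² = (9 + (2 - 1*4))² = (9 + (2 - 4))² = (9 - 2)² = 7² = 49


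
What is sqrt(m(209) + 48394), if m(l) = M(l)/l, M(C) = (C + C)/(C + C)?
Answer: sqrt(2113898523)/209 ≈ 219.99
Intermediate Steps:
M(C) = 1 (M(C) = (2*C)/((2*C)) = (2*C)*(1/(2*C)) = 1)
m(l) = 1/l
sqrt(m(209) + 48394) = sqrt(1/209 + 48394) = sqrt(10114347/209) = sqrt(2113898523)/209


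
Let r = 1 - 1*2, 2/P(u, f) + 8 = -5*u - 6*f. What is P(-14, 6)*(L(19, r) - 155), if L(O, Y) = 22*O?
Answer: 263/13 ≈ 20.231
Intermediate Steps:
P(u, f) = 2/(-8 - 6*f - 5*u) (P(u, f) = 2/(-8 + (-5*u - 6*f)) = 2/(-8 + (-6*f - 5*u)) = 2/(-8 - 6*f - 5*u))
r = -1 (r = 1 - 2 = -1)
P(-14, 6)*(L(19, r) - 155) = (-2/(8 + 5*(-14) + 6*6))*(22*19 - 155) = (-2/(8 - 70 + 36))*(418 - 155) = -2/(-26)*263 = -2*(-1/26)*263 = (1/13)*263 = 263/13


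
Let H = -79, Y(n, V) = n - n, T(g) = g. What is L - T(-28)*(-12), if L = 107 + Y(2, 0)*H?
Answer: -229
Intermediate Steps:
Y(n, V) = 0
L = 107 (L = 107 + 0*(-79) = 107 + 0 = 107)
L - T(-28)*(-12) = 107 - (-28)*(-12) = 107 - 1*336 = 107 - 336 = -229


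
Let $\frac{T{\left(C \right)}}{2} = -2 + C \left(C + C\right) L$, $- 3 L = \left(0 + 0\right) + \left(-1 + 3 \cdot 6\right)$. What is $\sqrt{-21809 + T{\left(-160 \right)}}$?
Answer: $\frac{i \sqrt{5418717}}{3} \approx 775.94 i$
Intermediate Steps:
$L = - \frac{17}{3}$ ($L = - \frac{\left(0 + 0\right) + \left(-1 + 3 \cdot 6\right)}{3} = - \frac{0 + \left(-1 + 18\right)}{3} = - \frac{0 + 17}{3} = \left(- \frac{1}{3}\right) 17 = - \frac{17}{3} \approx -5.6667$)
$T{\left(C \right)} = -4 - \frac{68 C^{2}}{3}$ ($T{\left(C \right)} = 2 \left(-2 + C \left(C + C\right) \left(- \frac{17}{3}\right)\right) = 2 \left(-2 + C 2 C \left(- \frac{17}{3}\right)\right) = 2 \left(-2 + 2 C^{2} \left(- \frac{17}{3}\right)\right) = 2 \left(-2 - \frac{34 C^{2}}{3}\right) = -4 - \frac{68 C^{2}}{3}$)
$\sqrt{-21809 + T{\left(-160 \right)}} = \sqrt{-21809 - \left(4 + \frac{68 \left(-160\right)^{2}}{3}\right)} = \sqrt{-21809 - \frac{1740812}{3}} = \sqrt{- \frac{1806239}{3}} = \frac{i \sqrt{5418717}}{3}$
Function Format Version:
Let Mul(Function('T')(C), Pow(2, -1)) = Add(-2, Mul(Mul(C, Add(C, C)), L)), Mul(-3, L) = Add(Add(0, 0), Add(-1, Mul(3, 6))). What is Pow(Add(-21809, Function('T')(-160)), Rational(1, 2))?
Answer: Mul(Rational(1, 3), I, Pow(5418717, Rational(1, 2))) ≈ Mul(775.94, I)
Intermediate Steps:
L = Rational(-17, 3) (L = Mul(Rational(-1, 3), Add(Add(0, 0), Add(-1, Mul(3, 6)))) = Mul(Rational(-1, 3), Add(0, Add(-1, 18))) = Mul(Rational(-1, 3), Add(0, 17)) = Mul(Rational(-1, 3), 17) = Rational(-17, 3) ≈ -5.6667)
Function('T')(C) = Add(-4, Mul(Rational(-68, 3), Pow(C, 2))) (Function('T')(C) = Mul(2, Add(-2, Mul(Mul(C, Add(C, C)), Rational(-17, 3)))) = Mul(2, Add(-2, Mul(Mul(C, Mul(2, C)), Rational(-17, 3)))) = Mul(2, Add(-2, Mul(Mul(2, Pow(C, 2)), Rational(-17, 3)))) = Mul(2, Add(-2, Mul(Rational(-34, 3), Pow(C, 2)))) = Add(-4, Mul(Rational(-68, 3), Pow(C, 2))))
Pow(Add(-21809, Function('T')(-160)), Rational(1, 2)) = Pow(Add(-21809, Add(-4, Mul(Rational(-68, 3), Pow(-160, 2)))), Rational(1, 2)) = Pow(Add(-21809, Add(-4, Mul(Rational(-68, 3), 25600))), Rational(1, 2)) = Pow(Add(-21809, Add(-4, Rational(-1740800, 3))), Rational(1, 2)) = Pow(Add(-21809, Rational(-1740812, 3)), Rational(1, 2)) = Pow(Rational(-1806239, 3), Rational(1, 2)) = Mul(Rational(1, 3), I, Pow(5418717, Rational(1, 2)))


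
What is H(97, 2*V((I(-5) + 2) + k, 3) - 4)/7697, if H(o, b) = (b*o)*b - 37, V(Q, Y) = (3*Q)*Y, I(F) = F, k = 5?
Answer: 99291/7697 ≈ 12.900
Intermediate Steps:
V(Q, Y) = 3*Q*Y
H(o, b) = -37 + o*b² (H(o, b) = o*b² - 37 = -37 + o*b²)
H(97, 2*V((I(-5) + 2) + k, 3) - 4)/7697 = (-37 + 97*(2*(3*((-5 + 2) + 5)*3) - 4)²)/7697 = (-37 + 97*(2*(3*(-3 + 5)*3) - 4)²)*(1/7697) = (-37 + 97*(2*(3*2*3) - 4)²)*(1/7697) = (-37 + 97*(2*18 - 4)²)*(1/7697) = (-37 + 97*(36 - 4)²)*(1/7697) = (-37 + 97*32²)*(1/7697) = (-37 + 97*1024)*(1/7697) = (-37 + 99328)*(1/7697) = 99291*(1/7697) = 99291/7697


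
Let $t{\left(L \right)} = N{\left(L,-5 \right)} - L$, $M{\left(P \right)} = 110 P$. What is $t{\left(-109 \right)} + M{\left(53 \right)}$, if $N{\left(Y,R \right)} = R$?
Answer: $5934$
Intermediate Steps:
$t{\left(L \right)} = -5 - L$
$t{\left(-109 \right)} + M{\left(53 \right)} = \left(-5 - -109\right) + 110 \cdot 53 = \left(-5 + 109\right) + 5830 = 104 + 5830 = 5934$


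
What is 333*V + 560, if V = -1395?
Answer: -463975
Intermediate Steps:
333*V + 560 = 333*(-1395) + 560 = -464535 + 560 = -463975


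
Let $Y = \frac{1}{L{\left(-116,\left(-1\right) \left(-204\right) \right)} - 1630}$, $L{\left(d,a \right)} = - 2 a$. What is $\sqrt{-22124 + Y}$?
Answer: $\frac{3 i \sqrt{10210088566}}{2038} \approx 148.74 i$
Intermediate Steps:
$L{\left(d,a \right)} = - 2 a$
$Y = - \frac{1}{2038}$ ($Y = \frac{1}{- 2 \left(\left(-1\right) \left(-204\right)\right) - 1630} = \frac{1}{\left(-2\right) 204 - 1630} = \frac{1}{-408 - 1630} = \frac{1}{-2038} = - \frac{1}{2038} \approx -0.00049068$)
$\sqrt{-22124 + Y} = \sqrt{-22124 - \frac{1}{2038}} = \sqrt{- \frac{45088713}{2038}} = \frac{3 i \sqrt{10210088566}}{2038}$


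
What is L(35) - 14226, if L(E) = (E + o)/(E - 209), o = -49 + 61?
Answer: -2475371/174 ≈ -14226.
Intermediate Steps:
o = 12
L(E) = (12 + E)/(-209 + E) (L(E) = (E + 12)/(E - 209) = (12 + E)/(-209 + E))
L(35) - 14226 = (12 + 35)/(-209 + 35) - 14226 = 47/(-174) - 14226 = -1/174*47 - 14226 = -47/174 - 14226 = -2475371/174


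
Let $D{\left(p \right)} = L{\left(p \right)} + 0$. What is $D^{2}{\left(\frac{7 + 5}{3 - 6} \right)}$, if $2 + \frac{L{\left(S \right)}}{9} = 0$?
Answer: $324$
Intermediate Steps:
$L{\left(S \right)} = -18$ ($L{\left(S \right)} = -18 + 9 \cdot 0 = -18 + 0 = -18$)
$D{\left(p \right)} = -18$ ($D{\left(p \right)} = -18 + 0 = -18$)
$D^{2}{\left(\frac{7 + 5}{3 - 6} \right)} = \left(-18\right)^{2} = 324$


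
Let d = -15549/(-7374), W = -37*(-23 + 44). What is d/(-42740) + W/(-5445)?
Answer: 5439963427/38134935960 ≈ 0.14265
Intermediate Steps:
W = -777 (W = -37*21 = -777)
d = 5183/2458 (d = -15549*(-1/7374) = 5183/2458 ≈ 2.1086)
d/(-42740) + W/(-5445) = (5183/2458)/(-42740) - 777/(-5445) = (5183/2458)*(-1/42740) - 777*(-1/5445) = -5183/105054920 + 259/1815 = 5439963427/38134935960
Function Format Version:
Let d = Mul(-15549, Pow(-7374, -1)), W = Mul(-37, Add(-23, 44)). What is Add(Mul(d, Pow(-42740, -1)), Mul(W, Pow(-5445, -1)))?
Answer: Rational(5439963427, 38134935960) ≈ 0.14265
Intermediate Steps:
W = -777 (W = Mul(-37, 21) = -777)
d = Rational(5183, 2458) (d = Mul(-15549, Rational(-1, 7374)) = Rational(5183, 2458) ≈ 2.1086)
Add(Mul(d, Pow(-42740, -1)), Mul(W, Pow(-5445, -1))) = Add(Mul(Rational(5183, 2458), Pow(-42740, -1)), Mul(-777, Pow(-5445, -1))) = Add(Mul(Rational(5183, 2458), Rational(-1, 42740)), Mul(-777, Rational(-1, 5445))) = Add(Rational(-5183, 105054920), Rational(259, 1815)) = Rational(5439963427, 38134935960)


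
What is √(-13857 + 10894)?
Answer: I*√2963 ≈ 54.433*I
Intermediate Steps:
√(-13857 + 10894) = √(-2963) = I*√2963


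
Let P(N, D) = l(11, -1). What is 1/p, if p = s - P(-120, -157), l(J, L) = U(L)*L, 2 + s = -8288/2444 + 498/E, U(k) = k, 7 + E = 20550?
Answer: -12551773/79916137 ≈ -0.15706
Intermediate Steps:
E = 20543 (E = -7 + 20550 = 20543)
s = -67364364/12551773 (s = -2 + (-8288/2444 + 498/20543) = -2 + (-8288*1/2444 + 498*(1/20543)) = -2 + (-2072/611 + 498/20543) = -2 - 42260818/12551773 = -67364364/12551773 ≈ -5.3669)
l(J, L) = L² (l(J, L) = L*L = L²)
P(N, D) = 1 (P(N, D) = (-1)² = 1)
p = -79916137/12551773 (p = -67364364/12551773 - 1*1 = -67364364/12551773 - 1 = -79916137/12551773 ≈ -6.3669)
1/p = 1/(-79916137/12551773) = -12551773/79916137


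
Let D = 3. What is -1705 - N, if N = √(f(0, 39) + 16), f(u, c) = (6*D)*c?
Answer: -1705 - √718 ≈ -1731.8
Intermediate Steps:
f(u, c) = 18*c (f(u, c) = (6*3)*c = 18*c)
N = √718 (N = √(18*39 + 16) = √(702 + 16) = √718 ≈ 26.796)
-1705 - N = -1705 - √718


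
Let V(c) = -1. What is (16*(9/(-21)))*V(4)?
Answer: 48/7 ≈ 6.8571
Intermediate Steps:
(16*(9/(-21)))*V(4) = (16*(9/(-21)))*(-1) = (16*(9*(-1/21)))*(-1) = (16*(-3/7))*(-1) = -48/7*(-1) = 48/7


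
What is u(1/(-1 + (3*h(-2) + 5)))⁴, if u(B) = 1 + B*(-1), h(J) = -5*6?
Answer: 57289761/54700816 ≈ 1.0473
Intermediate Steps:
h(J) = -30
u(B) = 1 - B
u(1/(-1 + (3*h(-2) + 5)))⁴ = (1 - 1/(-1 + (3*(-30) + 5)))⁴ = (1 - 1/(-1 + (-90 + 5)))⁴ = (1 - 1/(-1 - 85))⁴ = (1 - 1/(-86))⁴ = (1 - 1*(-1/86))⁴ = (1 + 1/86)⁴ = (87/86)⁴ = 57289761/54700816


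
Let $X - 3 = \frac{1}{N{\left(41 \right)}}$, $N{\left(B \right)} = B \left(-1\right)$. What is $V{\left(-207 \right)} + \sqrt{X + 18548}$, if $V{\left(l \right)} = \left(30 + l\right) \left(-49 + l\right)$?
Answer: $45312 + \frac{9 \sqrt{384990}}{41} \approx 45448.0$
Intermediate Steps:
$V{\left(l \right)} = \left(-49 + l\right) \left(30 + l\right)$
$N{\left(B \right)} = - B$
$X = \frac{122}{41}$ ($X = 3 + \frac{1}{\left(-1\right) 41} = 3 + \frac{1}{-41} = 3 - \frac{1}{41} = \frac{122}{41} \approx 2.9756$)
$V{\left(-207 \right)} + \sqrt{X + 18548} = \left(-1470 + \left(-207\right)^{2} - -3933\right) + \sqrt{\frac{122}{41} + 18548} = \left(-1470 + 42849 + 3933\right) + \sqrt{\frac{760590}{41}} = 45312 + \frac{9 \sqrt{384990}}{41}$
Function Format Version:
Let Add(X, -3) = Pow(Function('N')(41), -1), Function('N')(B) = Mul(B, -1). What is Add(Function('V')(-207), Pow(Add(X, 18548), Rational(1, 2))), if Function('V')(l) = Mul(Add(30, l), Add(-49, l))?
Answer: Add(45312, Mul(Rational(9, 41), Pow(384990, Rational(1, 2)))) ≈ 45448.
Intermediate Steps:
Function('V')(l) = Mul(Add(-49, l), Add(30, l))
Function('N')(B) = Mul(-1, B)
X = Rational(122, 41) (X = Add(3, Pow(Mul(-1, 41), -1)) = Add(3, Pow(-41, -1)) = Add(3, Rational(-1, 41)) = Rational(122, 41) ≈ 2.9756)
Add(Function('V')(-207), Pow(Add(X, 18548), Rational(1, 2))) = Add(Add(-1470, Pow(-207, 2), Mul(-19, -207)), Pow(Add(Rational(122, 41), 18548), Rational(1, 2))) = Add(Add(-1470, 42849, 3933), Pow(Rational(760590, 41), Rational(1, 2))) = Add(45312, Mul(Rational(9, 41), Pow(384990, Rational(1, 2))))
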